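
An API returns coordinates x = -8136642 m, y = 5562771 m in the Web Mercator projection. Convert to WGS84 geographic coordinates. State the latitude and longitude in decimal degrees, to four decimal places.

R = 6378137 m. λ = x/R = -73.09269870°.
φ = 2·arctan(exp(y/R)) − 90° = 2·arctan(2.39208) − 90° = 44.62559875°.

lat 44.6256°, lon -73.0927°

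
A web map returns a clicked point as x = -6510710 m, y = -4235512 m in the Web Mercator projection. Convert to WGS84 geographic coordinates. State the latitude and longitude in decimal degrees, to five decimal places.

R = 6378137 m. λ = x/R = -58.48670303°.
φ = 2·arctan(exp(y/R)) − 90° = 2·arctan(0.51475) − 90° = -35.52539909°.

lat -35.52540°, lon -58.48670°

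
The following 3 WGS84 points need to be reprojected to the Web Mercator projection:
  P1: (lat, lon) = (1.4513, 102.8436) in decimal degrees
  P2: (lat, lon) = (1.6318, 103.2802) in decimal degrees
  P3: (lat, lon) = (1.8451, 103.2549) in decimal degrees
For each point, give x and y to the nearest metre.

Web Mercator: x = R·λ, y = R·ln tan(π/4+φ/2), R = 6378137 m.
P1 (1.4513°, 102.8436°) → (11448497.183, 161575.256) m.
P2 (1.6318°, 103.2802°) → (11497099.273, 181675.707) m.
P3 (1.8451°, 103.2549°) → (11494282.890, 205431.102) m.

P1: x 11448497 m, y 161575 m; P2: x 11497099 m, y 181676 m; P3: x 11494283 m, y 205431 m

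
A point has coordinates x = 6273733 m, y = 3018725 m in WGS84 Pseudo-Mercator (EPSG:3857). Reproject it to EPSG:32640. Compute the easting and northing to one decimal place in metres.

Web Mercator inverse (R = 6378137 m) → φ = 26.15849897°, λ = 56.35790242°.
UTM 40N forward: E = 435826.022 m, N = 2893395.322 m.

E 435826.0 m, N 2893395.3 m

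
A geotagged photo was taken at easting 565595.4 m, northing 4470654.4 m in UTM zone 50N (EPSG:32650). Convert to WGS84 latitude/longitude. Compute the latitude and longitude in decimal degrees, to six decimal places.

lat 40.383900°, lon 117.772800°

Zone 50N: λ₀ = 117°, k₀ = 0.9996, false easting 500000 m.
Meridian distance M = (N − FN)/k₀ = 4472443.4 m.
Inverse transverse Mercator on WGS84 gives φ = 40.38389995°, λ = 117.77280000°.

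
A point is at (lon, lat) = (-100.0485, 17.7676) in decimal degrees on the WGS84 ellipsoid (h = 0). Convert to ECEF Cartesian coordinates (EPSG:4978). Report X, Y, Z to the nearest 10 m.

WGS84: a = 6378137 m, e² = 0.006694380; N(φ) = a/√(1−e²sin²φ) = 6380125.948 m.
X = (N+h)·cosφ·cosλ = -1060117.445 m; Y = (N+h)·cosφ·sinλ = -5982606.988 m; Z = (N(1−e²)+h)·sinφ = 1933905.521 m.

X -1060120 m, Y -5982610 m, Z 1933910 m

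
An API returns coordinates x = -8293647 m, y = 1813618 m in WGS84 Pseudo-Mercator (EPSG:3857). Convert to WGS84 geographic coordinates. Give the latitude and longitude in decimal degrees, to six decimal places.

R = 6378137 m. λ = x/R = -74.50309861°.
φ = 2·arctan(exp(y/R)) − 90° = 2·arctan(1.32890) − 90° = 16.07679699°.

lat 16.076797°, lon -74.503099°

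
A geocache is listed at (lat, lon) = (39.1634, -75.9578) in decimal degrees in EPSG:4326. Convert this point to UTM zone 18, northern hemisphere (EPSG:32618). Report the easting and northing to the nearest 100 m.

Zone 18 central meridian λ₀ = 6×18 − 183 = -75°; Δλ = -0.9578°.
Transverse Mercator on WGS84 with k₀ = 0.9996 gives E = 417252.727 m, N = 4335346.324 m.

E 417300 m, N 4335300 m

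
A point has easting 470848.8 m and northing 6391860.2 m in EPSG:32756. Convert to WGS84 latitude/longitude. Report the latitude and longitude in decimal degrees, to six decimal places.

lat -32.610400°, lon 152.689301°

Zone 56S: λ₀ = 153°, k₀ = 0.9996, false easting 500000 m, false northing 10000000 m.
Meridian distance M = (N − FN)/k₀ = -3609583.6 m.
Inverse transverse Mercator on WGS84 gives φ = -32.61040005°, λ = 152.68930052°.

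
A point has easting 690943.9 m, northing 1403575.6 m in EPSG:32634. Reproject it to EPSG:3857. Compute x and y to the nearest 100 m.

x 2533500 m, y 1424400 m

Unproject from UTM 34N (λ₀ = 21°) → φ = 12.69069962°, λ = 22.75839973°.
Web Mercator (R = 6378137 m): x = 2533453.470 m, y = 1424417.260 m.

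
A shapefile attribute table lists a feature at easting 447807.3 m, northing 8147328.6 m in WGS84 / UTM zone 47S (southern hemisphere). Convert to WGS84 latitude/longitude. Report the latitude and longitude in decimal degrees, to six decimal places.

Zone 47S: λ₀ = 99°, k₀ = 0.9996, false easting 500000 m, false northing 10000000 m.
Meridian distance M = (N − FN)/k₀ = -1853412.8 m.
Inverse transverse Mercator on WGS84 gives φ = -16.75639988°, λ = 98.51029960°.

lat -16.756400°, lon 98.510300°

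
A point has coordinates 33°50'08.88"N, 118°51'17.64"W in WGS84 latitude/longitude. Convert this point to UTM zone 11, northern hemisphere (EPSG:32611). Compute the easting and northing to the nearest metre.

E 328364 m, N 3745497 m

Zone 11 central meridian λ₀ = 6×11 − 183 = -117°; Δλ = -1.8549°.
Transverse Mercator on WGS84 with k₀ = 0.9996 gives E = 328363.634 m, N = 3745497.366 m.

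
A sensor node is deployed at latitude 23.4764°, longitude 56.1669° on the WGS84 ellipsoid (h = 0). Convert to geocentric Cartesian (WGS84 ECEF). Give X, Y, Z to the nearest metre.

X 3258970 m, Y 4862113 m, Z 2525199 m

WGS84: a = 6378137 m, e² = 0.006694380; N(φ) = a/√(1−e²sin²φ) = 6381527.756 m.
X = (N+h)·cosφ·cosλ = 3258970.053 m; Y = (N+h)·cosφ·sinλ = 4862112.795 m; Z = (N(1−e²)+h)·sinφ = 2525198.939 m.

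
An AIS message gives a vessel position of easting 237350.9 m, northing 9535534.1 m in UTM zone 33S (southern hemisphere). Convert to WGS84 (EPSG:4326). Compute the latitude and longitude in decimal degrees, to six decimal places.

lat -4.198500°, lon 12.634000°

Zone 33S: λ₀ = 15°, k₀ = 0.9996, false easting 500000 m, false northing 10000000 m.
Meridian distance M = (N − FN)/k₀ = -464651.8 m.
Inverse transverse Mercator on WGS84 gives φ = -4.19849973°, λ = 12.63399998°.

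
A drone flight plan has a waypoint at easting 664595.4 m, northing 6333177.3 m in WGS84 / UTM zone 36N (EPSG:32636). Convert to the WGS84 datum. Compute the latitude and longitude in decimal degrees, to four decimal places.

lat 57.1124°, lon 35.7181°

Zone 36N: λ₀ = 33°, k₀ = 0.9996, false easting 500000 m.
Meridian distance M = (N − FN)/k₀ = 6335711.6 m.
Inverse transverse Mercator on WGS84 gives φ = 57.11239956°, λ = 35.71810061°.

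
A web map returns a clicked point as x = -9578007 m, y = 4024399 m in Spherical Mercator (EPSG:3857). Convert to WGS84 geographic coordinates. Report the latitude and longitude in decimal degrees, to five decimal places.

R = 6378137 m. λ = x/R = -86.04070080°.
φ = 2·arctan(exp(y/R)) − 90° = 2·arctan(1.87943) − 90° = 33.96720270°.

lat 33.96720°, lon -86.04070°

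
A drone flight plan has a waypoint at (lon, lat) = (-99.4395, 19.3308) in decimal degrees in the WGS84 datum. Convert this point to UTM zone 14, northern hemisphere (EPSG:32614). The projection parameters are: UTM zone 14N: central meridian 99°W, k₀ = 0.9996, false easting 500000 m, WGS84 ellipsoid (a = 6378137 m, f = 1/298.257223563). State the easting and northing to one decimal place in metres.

Zone 14 central meridian λ₀ = 6×14 − 183 = -99°; Δλ = -0.4395°.
Transverse Mercator on WGS84 with k₀ = 0.9996 gives E = 453834.492 m, N = 2137489.011 m.

E 453834.5 m, N 2137489.0 m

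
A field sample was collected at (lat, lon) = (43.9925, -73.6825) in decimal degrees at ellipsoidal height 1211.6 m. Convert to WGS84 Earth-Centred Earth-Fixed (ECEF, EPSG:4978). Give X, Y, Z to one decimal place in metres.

WGS84: a = 6378137 m, e² = 0.006694380; N(φ) = a/√(1−e²sin²φ) = 6388461.107 m.
X = (N+h)·cosφ·cosλ = 1291551.890 m; Y = (N+h)·cosφ·sinλ = -4411760.457 m; Z = (N(1−e²)+h)·sinφ = 4408333.653 m.

X 1291551.9 m, Y -4411760.5 m, Z 4408333.7 m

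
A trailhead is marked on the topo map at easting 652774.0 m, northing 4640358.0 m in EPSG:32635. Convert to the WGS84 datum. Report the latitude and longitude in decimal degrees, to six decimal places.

Zone 35N: λ₀ = 27°, k₀ = 0.9996, false easting 500000 m.
Meridian distance M = (N − FN)/k₀ = 4642214.9 m.
Inverse transverse Mercator on WGS84 gives φ = 41.90039982°, λ = 28.84179979°.

lat 41.900400°, lon 28.841800°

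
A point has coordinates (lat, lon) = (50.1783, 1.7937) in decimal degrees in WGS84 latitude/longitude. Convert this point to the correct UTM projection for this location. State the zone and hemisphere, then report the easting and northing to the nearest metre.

Longitude 1.7937° lies in the 6° band [0°, 6°), giving zone 31; latitude is north of the equator, so 31N.
Zone 31 central meridian λ₀ = 6×31 − 183 = 3°; Δλ = -1.2063°.
Transverse Mercator on WGS84 with k₀ = 0.9996 gives E = 413869.295 m, N = 5559151.643 m.

Zone 31N: E 413869 m, N 5559152 m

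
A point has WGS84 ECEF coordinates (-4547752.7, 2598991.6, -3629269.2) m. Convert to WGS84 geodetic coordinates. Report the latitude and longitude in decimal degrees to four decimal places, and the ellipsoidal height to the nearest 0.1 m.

λ = atan2(Y, X) = 150.25249964°; p = √(X²+Y²) = 5238016.0 m.
Bowring's method on WGS84 (a = 6378137 m, b = 6356752.314 m) gives φ = -34.89730003°, h = 1295.472 m.

lat -34.8973°, lon 150.2525°, h 1295.5 m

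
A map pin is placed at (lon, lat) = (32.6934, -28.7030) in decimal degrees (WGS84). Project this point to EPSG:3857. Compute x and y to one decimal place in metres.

Web Mercator is spherical with R = a = 6378137 m.
x = R·λ = 6378137 × 0.570607474 = 3639412.640 m.
y = R·ln tan(π/4 + φ/2) = 6378137 × -0.523334420 = -3337898.625 m.

x 3639412.6 m, y -3337898.6 m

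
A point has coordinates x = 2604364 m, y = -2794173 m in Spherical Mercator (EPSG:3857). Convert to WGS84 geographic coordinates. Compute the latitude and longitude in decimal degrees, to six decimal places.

lat -24.334101°, lon 23.395400°

R = 6378137 m. λ = x/R = 23.39539987°.
φ = 2·arctan(exp(y/R)) − 90° = 2·arctan(0.64527) − 90° = -24.33410148°.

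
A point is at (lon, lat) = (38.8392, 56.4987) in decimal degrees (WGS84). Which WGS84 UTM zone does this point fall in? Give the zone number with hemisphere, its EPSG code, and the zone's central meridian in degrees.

UTM zone = ⌊(λ + 180)/6⌋ + 1; 38.8392° ∈ [36°, 42°) → zone 37.
Hemisphere: N (φ ≥ 0).
Central meridian λ₀ = 6×37 − 183 = 39°.
EPSG code: 32637.

Zone 37N (EPSG:32637), central meridian 39°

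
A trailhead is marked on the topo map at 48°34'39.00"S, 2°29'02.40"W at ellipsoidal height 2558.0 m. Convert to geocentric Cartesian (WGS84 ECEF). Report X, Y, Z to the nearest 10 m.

X 4225500 m, Y -183310 m, Z -4761520 m

WGS84: a = 6378137 m, e² = 0.006694380; N(φ) = a/√(1−e²sin²φ) = 6390174.954 m.
X = (N+h)·cosφ·cosλ = 4225498.755 m; Y = (N+h)·cosφ·sinλ = -183307.043 m; Z = (N(1−e²)+h)·sinφ = -4761521.880 m.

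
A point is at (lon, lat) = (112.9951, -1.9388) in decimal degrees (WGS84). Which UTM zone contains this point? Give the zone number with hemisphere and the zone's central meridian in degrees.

Zone 49S, central meridian 111°

UTM zone = ⌊(λ + 180)/6⌋ + 1; 112.9951° ∈ [108°, 114°) → zone 49.
Hemisphere: S (φ < 0).
Central meridian λ₀ = 6×49 − 183 = 111°.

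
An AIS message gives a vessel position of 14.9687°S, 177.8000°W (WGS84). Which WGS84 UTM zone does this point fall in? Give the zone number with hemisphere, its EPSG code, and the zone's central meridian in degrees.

Zone 1S (EPSG:32701), central meridian -177°

UTM zone = ⌊(λ + 180)/6⌋ + 1; -177.8000° ∈ [-180°, -174°) → zone 1.
Hemisphere: S (φ < 0).
Central meridian λ₀ = 6×1 − 183 = -177°.
EPSG code: 32701.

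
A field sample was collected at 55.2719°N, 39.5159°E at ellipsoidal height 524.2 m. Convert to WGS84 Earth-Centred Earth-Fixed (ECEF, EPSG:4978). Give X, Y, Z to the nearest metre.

WGS84: a = 6378137 m, e² = 0.006694380; N(φ) = a/√(1−e²sin²φ) = 6392606.410 m.
X = (N+h)·cosφ·cosλ = 2809656.710 m; Y = (N+h)·cosφ·sinλ = 2317412.088 m; Z = (N(1−e²)+h)·sinφ = 5219117.345 m.

X 2809657 m, Y 2317412 m, Z 5219117 m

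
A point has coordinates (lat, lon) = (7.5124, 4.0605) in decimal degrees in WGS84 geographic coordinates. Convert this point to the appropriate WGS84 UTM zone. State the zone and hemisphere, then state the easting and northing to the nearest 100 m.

Longitude 4.0605° lies in the 6° band [0°, 6°), giving zone 31; latitude is north of the equator, so 31N.
Zone 31 central meridian λ₀ = 6×31 − 183 = 3°; Δλ = +1.0605°.
Transverse Mercator on WGS84 with k₀ = 0.9996 gives E = 617007.385 m, N = 830535.125 m.

Zone 31N: E 617000 m, N 830500 m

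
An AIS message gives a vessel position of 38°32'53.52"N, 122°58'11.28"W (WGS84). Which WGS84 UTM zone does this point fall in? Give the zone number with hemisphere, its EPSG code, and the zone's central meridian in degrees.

UTM zone = ⌊(λ + 180)/6⌋ + 1; -122.9698° ∈ [-126°, -120°) → zone 10.
Hemisphere: N (φ ≥ 0).
Central meridian λ₀ = 6×10 − 183 = -123°.
EPSG code: 32610.

Zone 10N (EPSG:32610), central meridian -123°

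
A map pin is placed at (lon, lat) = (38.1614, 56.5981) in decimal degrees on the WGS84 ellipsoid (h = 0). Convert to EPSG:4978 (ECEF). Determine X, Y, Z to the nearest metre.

WGS84: a = 6378137 m, e² = 0.006694380; N(φ) = a/√(1−e²sin²φ) = 6393068.135 m.
X = (N+h)·cosφ·cosλ = 2767240.147 m; Y = (N+h)·cosφ·sinλ = 2174586.135 m; Z = (N(1−e²)+h)·sinφ = 5301393.840 m.

X 2767240 m, Y 2174586 m, Z 5301394 m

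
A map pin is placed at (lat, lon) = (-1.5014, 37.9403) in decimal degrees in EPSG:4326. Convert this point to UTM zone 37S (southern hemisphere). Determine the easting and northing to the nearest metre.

E 382115 m, N 9834021 m

Zone 37 central meridian λ₀ = 6×37 − 183 = 39°; Δλ = -1.0597°.
Transverse Mercator on WGS84 with k₀ = 0.9996 gives E = 382115.377 m, N = 9834021.241 m.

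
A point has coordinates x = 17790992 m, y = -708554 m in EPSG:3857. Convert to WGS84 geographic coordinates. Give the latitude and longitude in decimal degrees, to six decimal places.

R = 6378137 m. λ = x/R = 159.81920033°.
φ = 2·arctan(exp(y/R)) − 90° = 2·arctan(0.89486) − 90° = -6.35199705°.

lat -6.351997°, lon 159.819200°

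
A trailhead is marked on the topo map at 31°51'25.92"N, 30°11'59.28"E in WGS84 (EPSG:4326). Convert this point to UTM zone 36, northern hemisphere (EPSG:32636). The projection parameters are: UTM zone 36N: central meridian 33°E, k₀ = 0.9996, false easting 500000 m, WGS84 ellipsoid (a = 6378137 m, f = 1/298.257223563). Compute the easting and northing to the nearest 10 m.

Zone 36 central meridian λ₀ = 6×36 − 183 = 33°; Δλ = -2.8002°.
Transverse Mercator on WGS84 with k₀ = 0.9996 gives E = 235049.978 m, N = 3528026.469 m.

E 235050 m, N 3528030 m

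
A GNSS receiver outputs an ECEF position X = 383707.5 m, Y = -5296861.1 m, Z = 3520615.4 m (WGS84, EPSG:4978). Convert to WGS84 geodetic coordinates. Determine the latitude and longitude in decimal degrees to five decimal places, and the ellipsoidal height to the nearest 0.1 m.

λ = atan2(Y, X) = -85.85669995°; p = √(X²+Y²) = 5310740.9 m.
Bowring's method on WGS84 (a = 6378137 m, b = 6356752.314 m) gives φ = 33.71880017°, h = 125.644 m.

lat 33.71880°, lon -85.85670°, h 125.6 m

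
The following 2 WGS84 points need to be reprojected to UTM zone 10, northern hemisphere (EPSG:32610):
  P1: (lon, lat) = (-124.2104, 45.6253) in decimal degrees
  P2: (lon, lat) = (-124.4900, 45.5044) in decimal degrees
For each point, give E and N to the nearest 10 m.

UTM zone 10N: λ₀ = -123°, k₀ = 0.9996.
P1 (45.6253°, -124.2104°) → (405645.441, 5053129.557) m.
P2 (45.5044°, -124.4900°) → (383600.346, 5040065.046) m.

P1: E 405650 m, N 5053130 m; P2: E 383600 m, N 5040070 m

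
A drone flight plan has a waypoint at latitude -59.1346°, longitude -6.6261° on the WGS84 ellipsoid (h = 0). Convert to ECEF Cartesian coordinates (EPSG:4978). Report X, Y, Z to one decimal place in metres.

WGS84: a = 6378137 m, e² = 0.006694380; N(φ) = a/√(1−e²sin²φ) = 6393925.412 m.
X = (N+h)·cosφ·cosλ = 3258319.772 m; Y = (N+h)·cosφ·sinλ = -378504.676 m; Z = (N(1−e²)+h)·sinφ = -5451643.551 m.

X 3258319.8 m, Y -378504.7 m, Z -5451643.6 m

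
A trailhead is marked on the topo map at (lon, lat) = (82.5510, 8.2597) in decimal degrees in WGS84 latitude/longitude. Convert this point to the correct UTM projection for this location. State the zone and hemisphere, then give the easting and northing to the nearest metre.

Longitude 82.5510° lies in the 6° band [78°, 84°), giving zone 44; latitude is north of the equator, so 44N.
Zone 44 central meridian λ₀ = 6×44 − 183 = 81°; Δλ = +1.5510°.
Transverse Mercator on WGS84 with k₀ = 0.9996 gives E = 670829.170 m, N = 913340.499 m.

Zone 44N: E 670829 m, N 913340 m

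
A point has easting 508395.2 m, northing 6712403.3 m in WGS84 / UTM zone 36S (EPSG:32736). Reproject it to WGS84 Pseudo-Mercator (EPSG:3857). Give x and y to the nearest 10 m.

Unproject from UTM 36S (λ₀ = 33°) → φ = -29.71850008°, λ = 33.08680013°.
Web Mercator (R = 6378137 m): x = 3683205.743 m, y = -3467416.732 m.

x 3683210 m, y -3467420 m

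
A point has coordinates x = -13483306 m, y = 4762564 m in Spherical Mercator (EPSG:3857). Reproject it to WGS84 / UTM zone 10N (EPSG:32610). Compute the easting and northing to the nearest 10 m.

Web Mercator inverse (R = 6378137 m) → φ = 39.28490275°, λ = -121.12259860°.
UTM 10N forward: E = 661919.324 m, N = 4350073.342 m.

E 661920 m, N 4350070 m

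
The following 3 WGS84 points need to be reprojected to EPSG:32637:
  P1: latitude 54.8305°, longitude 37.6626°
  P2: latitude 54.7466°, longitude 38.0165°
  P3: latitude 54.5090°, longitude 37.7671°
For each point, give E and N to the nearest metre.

P1: E 414091 m, N 6076750 m; P2: E 436692 m, N 6067038 m; P3: E 420175 m, N 6040855 m

UTM zone 37N: λ₀ = 39°, k₀ = 0.9996.
P1 (54.8305°, 37.6626°) → (414090.834, 6076749.573) m.
P2 (54.7466°, 38.0165°) → (436692.114, 6067037.636) m.
P3 (54.5090°, 37.7671°) → (420175.056, 6040854.976) m.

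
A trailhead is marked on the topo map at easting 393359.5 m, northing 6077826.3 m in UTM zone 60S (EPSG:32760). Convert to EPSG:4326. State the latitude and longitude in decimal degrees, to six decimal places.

Zone 60S: λ₀ = 177°, k₀ = 0.9996, false easting 500000 m, false northing 10000000 m.
Meridian distance M = (N − FN)/k₀ = -3923743.2 m.
Inverse transverse Mercator on WGS84 gives φ = -35.43729972°, λ = 175.82510037°.

lat -35.437300°, lon 175.825100°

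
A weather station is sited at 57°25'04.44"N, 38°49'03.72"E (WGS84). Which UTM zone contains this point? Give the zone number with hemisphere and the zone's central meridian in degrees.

UTM zone = ⌊(λ + 180)/6⌋ + 1; 38.8177° ∈ [36°, 42°) → zone 37.
Hemisphere: N (φ ≥ 0).
Central meridian λ₀ = 6×37 − 183 = 39°.

Zone 37N, central meridian 39°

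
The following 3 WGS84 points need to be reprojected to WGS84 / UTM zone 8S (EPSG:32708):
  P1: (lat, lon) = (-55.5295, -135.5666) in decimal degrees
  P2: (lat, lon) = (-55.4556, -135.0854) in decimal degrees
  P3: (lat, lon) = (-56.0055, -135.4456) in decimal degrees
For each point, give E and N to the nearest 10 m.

UTM zone 8S: λ₀ = -135°, k₀ = 0.9996.
P1 (-55.5295°, -135.5666°) → (464234.504, 3846137.979) m.
P2 (-55.4556°, -135.0854°) → (494599.163, 3854504.644) m.
P3 (-56.0055°, -135.4456°) → (472212.954, 3793218.691) m.

P1: E 464230 m, N 3846140 m; P2: E 494600 m, N 3854500 m; P3: E 472210 m, N 3793220 m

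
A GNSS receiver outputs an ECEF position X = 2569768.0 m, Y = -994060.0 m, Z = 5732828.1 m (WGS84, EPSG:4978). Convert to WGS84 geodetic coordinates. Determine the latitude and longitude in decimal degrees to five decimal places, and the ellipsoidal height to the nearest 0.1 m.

lat 64.47990°, lon -21.14790°, h -152.8 m

λ = atan2(Y, X) = -21.14790041°; p = √(X²+Y²) = 2755333.5 m.
Bowring's method on WGS84 (a = 6378137 m, b = 6356752.314 m) gives φ = 64.47989998°, h = -152.842 m.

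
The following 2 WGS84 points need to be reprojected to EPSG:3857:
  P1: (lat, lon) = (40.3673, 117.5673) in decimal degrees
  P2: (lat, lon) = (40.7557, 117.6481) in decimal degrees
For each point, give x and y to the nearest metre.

P1: x 13087532 m, y 4919462 m; P2: x 13096527 m, y 4976374 m

Web Mercator: x = R·λ, y = R·ln tan(π/4+φ/2), R = 6378137 m.
P1 (40.3673°, 117.5673°) → (13087531.970, 4919461.755) m.
P2 (40.7557°, 117.6481°) → (13096526.585, 4976373.977) m.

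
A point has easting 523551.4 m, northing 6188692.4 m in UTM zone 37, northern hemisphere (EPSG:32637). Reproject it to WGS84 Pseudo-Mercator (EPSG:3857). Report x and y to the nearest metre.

x 4383327 m, y 7527264 m

Unproject from UTM 37N (λ₀ = 39°) → φ = 55.84320036°, λ = 39.37610075°.
Web Mercator (R = 6378137 m): x = 4383327.485 m, y = 7527264.395 m.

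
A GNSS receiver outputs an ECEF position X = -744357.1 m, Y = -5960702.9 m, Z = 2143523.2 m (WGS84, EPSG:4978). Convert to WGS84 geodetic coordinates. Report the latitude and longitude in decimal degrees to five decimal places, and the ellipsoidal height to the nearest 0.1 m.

λ = atan2(Y, X) = -97.11810004°; p = √(X²+Y²) = 6006999.8 m.
Bowring's method on WGS84 (a = 6378137 m, b = 6356752.314 m) gives φ = 19.76039986°, h = 2277.802 m.

lat 19.76040°, lon -97.11810°, h 2277.8 m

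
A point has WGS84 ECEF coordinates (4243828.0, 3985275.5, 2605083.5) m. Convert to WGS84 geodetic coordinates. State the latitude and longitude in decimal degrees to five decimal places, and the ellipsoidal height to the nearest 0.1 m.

λ = atan2(Y, X) = 43.20039992°; p = √(X²+Y²) = 5821726.3 m.
Bowring's method on WGS84 (a = 6378137 m, b = 6356752.314 m) gives φ = 24.25109983°, h = 3451.311 m.

lat 24.25110°, lon 43.20040°, h 3451.3 m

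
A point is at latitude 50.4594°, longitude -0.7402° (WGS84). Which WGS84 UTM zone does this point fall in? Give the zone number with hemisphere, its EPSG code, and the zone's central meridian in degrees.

Zone 30N (EPSG:32630), central meridian -3°

UTM zone = ⌊(λ + 180)/6⌋ + 1; -0.7402° ∈ [-6°, 0°) → zone 30.
Hemisphere: N (φ ≥ 0).
Central meridian λ₀ = 6×30 − 183 = -3°.
EPSG code: 32630.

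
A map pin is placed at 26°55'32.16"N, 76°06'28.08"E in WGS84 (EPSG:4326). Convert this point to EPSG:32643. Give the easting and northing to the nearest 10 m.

Zone 43 central meridian λ₀ = 6×43 − 183 = 75°; Δλ = +1.1078°.
Transverse Mercator on WGS84 with k₀ = 0.9996 gives E = 609986.898 m, N = 2978676.332 m.

E 609990 m, N 2978680 m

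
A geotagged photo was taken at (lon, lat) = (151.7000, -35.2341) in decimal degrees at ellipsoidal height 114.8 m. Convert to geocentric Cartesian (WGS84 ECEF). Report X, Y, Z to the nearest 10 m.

X -4592200 m, Y 2472650 m, Z -3659180 m

WGS84: a = 6378137 m, e² = 0.006694380; N(φ) = a/√(1−e²sin²φ) = 6385254.536 m.
X = (N+h)·cosφ·cosλ = -4592200.461 m; Y = (N+h)·cosφ·sinλ = 2472645.189 m; Z = (N(1−e²)+h)·sinφ = -3659177.411 m.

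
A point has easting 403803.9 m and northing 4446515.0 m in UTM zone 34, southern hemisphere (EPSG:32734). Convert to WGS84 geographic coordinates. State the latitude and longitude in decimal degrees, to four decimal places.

lat -50.1258°, lon 19.6542°

Zone 34S: λ₀ = 21°, k₀ = 0.9996, false easting 500000 m, false northing 10000000 m.
Meridian distance M = (N − FN)/k₀ = -5555707.3 m.
Inverse transverse Mercator on WGS84 gives φ = -50.12580014°, λ = 19.65419968°.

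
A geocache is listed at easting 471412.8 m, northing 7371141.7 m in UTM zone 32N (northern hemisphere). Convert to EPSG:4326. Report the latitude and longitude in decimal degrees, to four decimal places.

Zone 32N: λ₀ = 9°, k₀ = 0.9996, false easting 500000 m.
Meridian distance M = (N − FN)/k₀ = 7374091.3 m.
Inverse transverse Mercator on WGS84 gives φ = 66.45830015°, λ = 8.35859958°.

lat 66.4583°, lon 8.3586°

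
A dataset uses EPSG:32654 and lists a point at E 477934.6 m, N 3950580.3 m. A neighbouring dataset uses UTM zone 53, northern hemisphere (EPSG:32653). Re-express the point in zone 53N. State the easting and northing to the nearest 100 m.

UTM 54N → geographic: φ = 35.69889994°, λ = 140.75610006°.
UTM 53N (λ₀ = 135°) forward: E = 1021029.705 m, N = 3965855.090 m.

E 1021000 m, N 3965900 m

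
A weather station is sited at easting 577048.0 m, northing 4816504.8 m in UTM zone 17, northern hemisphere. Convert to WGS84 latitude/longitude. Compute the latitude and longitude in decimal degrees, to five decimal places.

lat 43.49750°, lon -80.04700°

Zone 17N: λ₀ = -81°, k₀ = 0.9996, false easting 500000 m.
Meridian distance M = (N − FN)/k₀ = 4818432.2 m.
Inverse transverse Mercator on WGS84 gives φ = 43.49749988°, λ = -80.04700020°.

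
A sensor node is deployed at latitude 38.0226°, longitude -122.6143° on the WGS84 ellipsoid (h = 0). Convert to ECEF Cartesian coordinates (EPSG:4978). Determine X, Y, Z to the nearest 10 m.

X -2711550 m, Y -4237600 m, Z 3907420 m

WGS84: a = 6378137 m, e² = 0.006694380; N(φ) = a/√(1−e²sin²φ) = 6386252.678 m.
X = (N+h)·cosφ·cosλ = -2711551.322 m; Y = (N+h)·cosφ·sinλ = -4237604.108 m; Z = (N(1−e²)+h)·sinφ = 3907420.409 m.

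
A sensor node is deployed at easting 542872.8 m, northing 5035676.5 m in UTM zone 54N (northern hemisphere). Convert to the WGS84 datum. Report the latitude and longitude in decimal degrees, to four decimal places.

Zone 54N: λ₀ = 141°, k₀ = 0.9996, false easting 500000 m.
Meridian distance M = (N − FN)/k₀ = 5037691.6 m.
Inverse transverse Mercator on WGS84 gives φ = 45.47329979°, λ = 141.54850013°.

lat 45.4733°, lon 141.5485°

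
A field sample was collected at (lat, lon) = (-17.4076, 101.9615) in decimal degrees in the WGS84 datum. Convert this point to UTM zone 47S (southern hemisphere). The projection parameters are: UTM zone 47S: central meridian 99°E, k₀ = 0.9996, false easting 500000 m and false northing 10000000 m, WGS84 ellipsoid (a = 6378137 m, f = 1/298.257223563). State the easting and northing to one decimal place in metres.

E 814658.1 m, N 8072918.9 m

Zone 47 central meridian λ₀ = 6×47 − 183 = 99°; Δλ = +2.9615°.
Transverse Mercator on WGS84 with k₀ = 0.9996 gives E = 814658.114 m, N = 8072918.928 m.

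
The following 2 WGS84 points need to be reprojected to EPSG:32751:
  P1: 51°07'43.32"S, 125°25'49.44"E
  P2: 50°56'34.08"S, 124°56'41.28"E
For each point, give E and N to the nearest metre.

UTM zone 51S: λ₀ = 123°, k₀ = 0.9996.
P1 (-51.1287°, 125.4304°) → (670057.172, 4333054.182) m.
P2 (-50.9428°, 124.9448°) → (636628.178, 4354735.040) m.

P1: E 670057 m, N 4333054 m; P2: E 636628 m, N 4354735 m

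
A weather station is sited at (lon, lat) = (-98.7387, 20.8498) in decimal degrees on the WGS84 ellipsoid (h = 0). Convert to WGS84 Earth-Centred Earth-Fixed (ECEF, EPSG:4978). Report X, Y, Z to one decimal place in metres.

X -905950.0 m, Y -5893782.8 m, Z 2255862.2 m

WGS84: a = 6378137 m, e² = 0.006694380; N(φ) = a/√(1−e²sin²φ) = 6380843.162 m.
X = (N+h)·cosφ·cosλ = -905950.043 m; Y = (N+h)·cosφ·sinλ = -5893782.751 m; Z = (N(1−e²)+h)·sinφ = 2255862.202 m.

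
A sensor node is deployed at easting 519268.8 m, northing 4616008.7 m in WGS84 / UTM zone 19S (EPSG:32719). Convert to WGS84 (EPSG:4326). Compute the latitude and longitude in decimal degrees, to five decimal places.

lat -48.60870°, lon -68.73860°

Zone 19S: λ₀ = -69°, k₀ = 0.9996, false easting 500000 m, false northing 10000000 m.
Meridian distance M = (N − FN)/k₀ = -5386145.8 m.
Inverse transverse Mercator on WGS84 gives φ = -48.60870021°, λ = -68.73859963°.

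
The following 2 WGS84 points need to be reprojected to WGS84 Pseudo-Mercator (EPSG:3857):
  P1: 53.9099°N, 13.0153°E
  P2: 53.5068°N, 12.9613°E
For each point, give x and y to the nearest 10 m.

Web Mercator: x = R·λ, y = R·ln tan(π/4+φ/2), R = 6378137 m.
P1 (53.9099°, 13.0153°) → (1448856.569, 7153110.866) m.
P2 (53.5068°, 12.9613°) → (1442845.316, 7077297.980) m.

P1: x 1448860 m, y 7153110 m; P2: x 1442850 m, y 7077300 m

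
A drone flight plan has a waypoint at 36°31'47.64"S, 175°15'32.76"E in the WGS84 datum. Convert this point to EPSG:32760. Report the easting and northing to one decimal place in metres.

Zone 60 central meridian λ₀ = 6×60 − 183 = 177°; Δλ = -1.7409°.
Transverse Mercator on WGS84 with k₀ = 0.9996 gives E = 344146.152 m, N = 5955865.640 m.

E 344146.2 m, N 5955865.6 m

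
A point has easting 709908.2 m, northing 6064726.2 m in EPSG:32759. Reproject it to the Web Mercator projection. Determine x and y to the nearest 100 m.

x 19293400 m, y -4237400 m

Unproject from UTM 59S (λ₀ = 171°) → φ = -35.53890020°, λ = 173.31540002°.
Web Mercator (R = 6378137 m): x = 19293382.077 m, y = -4237358.837 m.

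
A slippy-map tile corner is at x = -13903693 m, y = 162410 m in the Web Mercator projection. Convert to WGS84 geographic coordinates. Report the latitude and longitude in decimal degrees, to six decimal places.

R = 6378137 m. λ = x/R = -124.89899928°.
φ = 2·arctan(exp(y/R)) − 90° = 2·arctan(1.02579) − 90° = 1.45879622°.

lat 1.458796°, lon -124.898999°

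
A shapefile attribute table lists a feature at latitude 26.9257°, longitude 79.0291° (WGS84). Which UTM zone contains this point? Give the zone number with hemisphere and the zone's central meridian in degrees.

Zone 44N, central meridian 81°

UTM zone = ⌊(λ + 180)/6⌋ + 1; 79.0291° ∈ [78°, 84°) → zone 44.
Hemisphere: N (φ ≥ 0).
Central meridian λ₀ = 6×44 − 183 = 81°.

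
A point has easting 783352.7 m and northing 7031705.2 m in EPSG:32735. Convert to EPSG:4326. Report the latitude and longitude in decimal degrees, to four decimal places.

lat -26.8075°, lon 29.8504°

Zone 35S: λ₀ = 27°, k₀ = 0.9996, false easting 500000 m, false northing 10000000 m.
Meridian distance M = (N − FN)/k₀ = -2969482.6 m.
Inverse transverse Mercator on WGS84 gives φ = -26.80749979°, λ = 29.85039951°.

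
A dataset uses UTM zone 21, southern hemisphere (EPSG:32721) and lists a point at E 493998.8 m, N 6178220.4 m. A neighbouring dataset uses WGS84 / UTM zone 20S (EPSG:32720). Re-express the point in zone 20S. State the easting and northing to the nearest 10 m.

E 1044920 m, N 6162190 m

UTM 21S → geographic: φ = -34.53769959°, λ = -57.06539969°.
UTM 20S (λ₀ = -63°) forward: E = 1044920.163 m, N = 6162188.405 m.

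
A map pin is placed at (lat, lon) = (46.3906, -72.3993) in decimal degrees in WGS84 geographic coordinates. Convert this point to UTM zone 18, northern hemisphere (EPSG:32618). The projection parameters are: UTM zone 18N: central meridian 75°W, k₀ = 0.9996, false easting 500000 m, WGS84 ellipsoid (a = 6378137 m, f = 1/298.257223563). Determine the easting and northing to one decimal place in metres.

E 699953.3 m, N 5140734.2 m

Zone 18 central meridian λ₀ = 6×18 − 183 = -75°; Δλ = +2.6007°.
Transverse Mercator on WGS84 with k₀ = 0.9996 gives E = 699953.251 m, N = 5140734.218 m.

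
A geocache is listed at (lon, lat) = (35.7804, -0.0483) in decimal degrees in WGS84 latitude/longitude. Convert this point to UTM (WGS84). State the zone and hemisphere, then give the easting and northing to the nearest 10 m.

Longitude 35.7804° lies in the 6° band [30°, 36°), giving zone 36; latitude is south of the equator, so 36S.
Zone 36 central meridian λ₀ = 6×36 − 183 = 33°; Δλ = +2.7804°.
Transverse Mercator on WGS84 with k₀ = 0.9996 gives E = 809511.118 m, N = 9994655.064 m.

Zone 36S: E 809510 m, N 9994660 m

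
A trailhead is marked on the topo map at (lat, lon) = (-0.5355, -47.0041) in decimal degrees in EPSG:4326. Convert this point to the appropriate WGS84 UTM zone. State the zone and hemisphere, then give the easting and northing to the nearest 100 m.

Longitude -47.0041° lies in the 6° band [-48°, -42°), giving zone 23; latitude is south of the equator, so 23S.
Zone 23 central meridian λ₀ = 6×23 − 183 = -45°; Δλ = -2.0041°.
Transverse Mercator on WGS84 with k₀ = 0.9996 gives E = 276957.737 m, N = 9940774.674 m.

Zone 23S: E 277000 m, N 9940800 m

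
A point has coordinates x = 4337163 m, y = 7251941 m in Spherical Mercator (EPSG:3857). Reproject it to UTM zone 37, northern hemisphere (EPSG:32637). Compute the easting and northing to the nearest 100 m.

E 497500 m, N 6031300 m

Web Mercator inverse (R = 6378137 m) → φ = 54.42960053°, λ = 38.96139813°.
UTM 37N forward: E = 497495.789 m, N = 6031321.626 m.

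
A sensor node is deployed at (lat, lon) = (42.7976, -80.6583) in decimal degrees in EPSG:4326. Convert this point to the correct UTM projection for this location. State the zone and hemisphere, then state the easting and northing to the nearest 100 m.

Zone 17N: E 527900 m, N 4738400 m

Longitude -80.6583° lies in the 6° band [-84°, -78°), giving zone 17; latitude is north of the equator, so 17N.
Zone 17 central meridian λ₀ = 6×17 − 183 = -81°; Δλ = +0.3417°.
Transverse Mercator on WGS84 with k₀ = 0.9996 gives E = 527942.659 m, N = 4738395.629 m.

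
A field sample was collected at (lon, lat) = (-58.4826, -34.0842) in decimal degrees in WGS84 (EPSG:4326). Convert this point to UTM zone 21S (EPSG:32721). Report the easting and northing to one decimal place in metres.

Zone 21 central meridian λ₀ = 6×21 − 183 = -57°; Δλ = -1.4826°.
Transverse Mercator on WGS84 with k₀ = 0.9996 gives E = 363214.617 m, N = 6227516.112 m.

E 363214.6 m, N 6227516.1 m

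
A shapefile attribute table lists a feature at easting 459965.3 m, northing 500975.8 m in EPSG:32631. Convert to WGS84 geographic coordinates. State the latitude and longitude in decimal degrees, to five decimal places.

lat 4.53230°, lon 2.63910°

Zone 31N: λ₀ = 3°, k₀ = 0.9996, false easting 500000 m.
Meridian distance M = (N − FN)/k₀ = 501176.3 m.
Inverse transverse Mercator on WGS84 gives φ = 4.53230026°, λ = 2.63909959°.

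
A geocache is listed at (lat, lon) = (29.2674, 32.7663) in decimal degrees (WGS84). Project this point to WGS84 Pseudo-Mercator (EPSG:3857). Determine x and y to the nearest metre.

x 3647528 m, y 3409724 m

Web Mercator is spherical with R = a = 6378137 m.
x = R·λ = 6378137 × 0.571879819 = 3647527.831 m.
y = R·ln tan(π/4 + φ/2) = 6378137 × 0.534595648 = 3409724.286 m.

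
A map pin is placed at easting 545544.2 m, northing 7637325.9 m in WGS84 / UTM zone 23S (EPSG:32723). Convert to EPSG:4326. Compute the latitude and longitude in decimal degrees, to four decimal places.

lat -21.3656°, lon -44.5607°

Zone 23S: λ₀ = -45°, k₀ = 0.9996, false easting 500000 m, false northing 10000000 m.
Meridian distance M = (N − FN)/k₀ = -2363619.5 m.
Inverse transverse Mercator on WGS84 gives φ = -21.36560023°, λ = -44.56069957°.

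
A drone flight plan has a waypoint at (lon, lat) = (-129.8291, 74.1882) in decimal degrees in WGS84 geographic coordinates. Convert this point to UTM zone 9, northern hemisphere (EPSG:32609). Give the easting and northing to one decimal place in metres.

E 474784.2 m, N 8233210.1 m

Zone 9 central meridian λ₀ = 6×9 − 183 = -129°; Δλ = -0.8291°.
Transverse Mercator on WGS84 with k₀ = 0.9996 gives E = 474784.157 m, N = 8233210.091 m.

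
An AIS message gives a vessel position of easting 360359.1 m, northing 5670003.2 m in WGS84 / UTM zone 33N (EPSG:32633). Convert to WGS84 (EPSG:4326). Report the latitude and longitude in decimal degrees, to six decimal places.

lat 51.164400°, lon 13.002800°

Zone 33N: λ₀ = 15°, k₀ = 0.9996, false easting 500000 m.
Meridian distance M = (N − FN)/k₀ = 5672272.1 m.
Inverse transverse Mercator on WGS84 gives φ = 51.16440015°, λ = 13.00279968°.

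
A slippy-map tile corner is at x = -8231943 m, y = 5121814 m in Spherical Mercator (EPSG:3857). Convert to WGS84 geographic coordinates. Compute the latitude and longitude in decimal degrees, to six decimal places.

R = 6378137 m. λ = x/R = -73.94880215°.
φ = 2·arctan(exp(y/R)) − 90° = 2·arctan(2.23229) − 90° = 41.73800300°.

lat 41.738003°, lon -73.948802°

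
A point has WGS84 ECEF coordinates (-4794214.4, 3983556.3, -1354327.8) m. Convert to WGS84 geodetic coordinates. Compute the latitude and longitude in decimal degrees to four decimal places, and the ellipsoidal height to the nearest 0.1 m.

lat -12.3385°, lon 140.2765°, h 1500.5 m

λ = atan2(Y, X) = 140.27650000°; p = √(X²+Y²) = 6233234.5 m.
Bowring's method on WGS84 (a = 6378137 m, b = 6356752.314 m) gives φ = -12.33850021°, h = 1500.527 m.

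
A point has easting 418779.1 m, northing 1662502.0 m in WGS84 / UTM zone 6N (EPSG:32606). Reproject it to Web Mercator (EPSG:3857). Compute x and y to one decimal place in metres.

Unproject from UTM 6N (λ₀ = -147°) → φ = 15.03649991°, λ = -147.75560001°.
Web Mercator (R = 6378137 m): x = -16448078.155 m, y = 1693406.983 m.

x -16448078.2 m, y 1693407.0 m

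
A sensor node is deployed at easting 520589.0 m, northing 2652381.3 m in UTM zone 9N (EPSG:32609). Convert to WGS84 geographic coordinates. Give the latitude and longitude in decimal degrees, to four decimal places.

Zone 9N: λ₀ = -129°, k₀ = 0.9996, false easting 500000 m.
Meridian distance M = (N − FN)/k₀ = 2653442.7 m.
Inverse transverse Mercator on WGS84 gives φ = 23.98319974°, λ = -128.79760022°.

lat 23.9832°, lon -128.7976°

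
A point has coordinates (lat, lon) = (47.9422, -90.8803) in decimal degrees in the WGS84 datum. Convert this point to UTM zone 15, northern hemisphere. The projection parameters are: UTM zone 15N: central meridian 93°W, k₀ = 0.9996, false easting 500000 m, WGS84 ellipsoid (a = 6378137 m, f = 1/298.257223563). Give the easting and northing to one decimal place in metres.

Zone 15 central meridian λ₀ = 6×15 − 183 = -93°; Δλ = +2.1197°.
Transverse Mercator on WGS84 with k₀ = 0.9996 gives E = 658292.969 m, N = 5312050.512 m.

E 658293.0 m, N 5312050.5 m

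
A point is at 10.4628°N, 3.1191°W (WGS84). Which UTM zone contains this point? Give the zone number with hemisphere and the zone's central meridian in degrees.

UTM zone = ⌊(λ + 180)/6⌋ + 1; -3.1191° ∈ [-6°, 0°) → zone 30.
Hemisphere: N (φ ≥ 0).
Central meridian λ₀ = 6×30 − 183 = -3°.

Zone 30N, central meridian -3°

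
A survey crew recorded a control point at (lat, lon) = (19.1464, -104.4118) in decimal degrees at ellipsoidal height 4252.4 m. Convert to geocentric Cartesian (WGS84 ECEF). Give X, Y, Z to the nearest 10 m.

WGS84: a = 6378137 m, e² = 0.006694380; N(φ) = a/√(1−e²sin²φ) = 6380434.797 m.
X = (N+h)·cosφ·cosλ = -1501178.506 m; Y = (N+h)·cosφ·sinλ = -5841709.354 m; Z = (N(1−e²)+h)·sinφ = 2080059.973 m.

X -1501180 m, Y -5841710 m, Z 2080060 m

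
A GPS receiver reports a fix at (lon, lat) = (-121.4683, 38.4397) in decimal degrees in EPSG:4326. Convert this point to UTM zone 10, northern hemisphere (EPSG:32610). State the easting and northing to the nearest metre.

E 633676 m, N 4255713 m

Zone 10 central meridian λ₀ = 6×10 − 183 = -123°; Δλ = +1.5317°.
Transverse Mercator on WGS84 with k₀ = 0.9996 gives E = 633675.911 m, N = 4255713.461 m.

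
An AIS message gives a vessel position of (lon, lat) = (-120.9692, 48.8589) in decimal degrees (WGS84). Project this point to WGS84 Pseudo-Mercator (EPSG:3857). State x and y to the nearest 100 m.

x -13466200 m, y 6251000 m

Web Mercator is spherical with R = a = 6378137 m.
x = R·λ = 6378137 × -2.111310834 = -13466229.746 m.
y = R·ln tan(π/4 + φ/2) = 6378137 × 0.980059460 = 6250953.501 m.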